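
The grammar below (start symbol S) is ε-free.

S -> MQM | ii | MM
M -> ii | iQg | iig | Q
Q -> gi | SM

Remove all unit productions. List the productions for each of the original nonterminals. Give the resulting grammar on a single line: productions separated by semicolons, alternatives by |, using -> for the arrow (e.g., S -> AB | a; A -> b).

Unit productions: M->Q.
Unit pairs (A ⇒* B via units): (M,Q).
S: inherits non-unit rules of {S} → MM | MQM | ii.
M: inherits non-unit rules of {M, Q} → SM | gi | iQg | ii | iig.
Q: inherits non-unit rules of {Q} → SM | gi.

S -> MM | ii | MQM; M -> SM | gi | ii | iQg | iig; Q -> SM | gi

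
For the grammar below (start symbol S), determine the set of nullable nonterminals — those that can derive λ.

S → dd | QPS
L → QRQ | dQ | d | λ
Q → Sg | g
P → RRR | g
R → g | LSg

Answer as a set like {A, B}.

{L}

Directly nullable (have an ε-rule): {L}.
Not nullable: P, Q, R, S — each has a terminal in every rule's right-hand side or depends on a non-nullable symbol.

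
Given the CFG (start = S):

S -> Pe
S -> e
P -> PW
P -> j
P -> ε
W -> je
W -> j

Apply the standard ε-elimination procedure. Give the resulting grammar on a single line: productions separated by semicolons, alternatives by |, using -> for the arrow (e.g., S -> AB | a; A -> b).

Nullable set: {P}.
S -> Pe: P nullable, giving Pe | e.
Drop P -> ε.
P -> PW: P nullable, giving PW | W.
Unchanged (no nullable symbols): S -> e; P -> j; W -> j; W -> je.

S -> e | Pe; P -> W | j | PW; W -> j | je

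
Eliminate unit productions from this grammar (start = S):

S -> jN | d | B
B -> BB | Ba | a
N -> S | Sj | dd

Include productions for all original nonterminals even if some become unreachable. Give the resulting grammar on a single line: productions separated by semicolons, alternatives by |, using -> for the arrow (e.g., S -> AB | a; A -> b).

Unit productions: N->S, S->B.
Unit pairs (A ⇒* B via units): (N,B), (N,S), (S,B).
S: inherits non-unit rules of {B, S} → BB | Ba | a | d | jN.
B: inherits non-unit rules of {B} → BB | Ba | a.
N: inherits non-unit rules of {B, N, S} → BB | Ba | Sj | a | d | dd | jN.

S -> a | d | BB | Ba | jN; B -> a | BB | Ba; N -> a | d | BB | Ba | Sj | dd | jN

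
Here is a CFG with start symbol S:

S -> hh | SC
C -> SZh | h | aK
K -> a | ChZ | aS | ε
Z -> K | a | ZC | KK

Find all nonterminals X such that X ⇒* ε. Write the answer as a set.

Directly nullable (have an ε-rule): {K}.
Z is nullable via Z -> K (every symbol on the right is already known nullable).
Not nullable: C, S — each has a terminal in every rule's right-hand side or depends on a non-nullable symbol.

{K, Z}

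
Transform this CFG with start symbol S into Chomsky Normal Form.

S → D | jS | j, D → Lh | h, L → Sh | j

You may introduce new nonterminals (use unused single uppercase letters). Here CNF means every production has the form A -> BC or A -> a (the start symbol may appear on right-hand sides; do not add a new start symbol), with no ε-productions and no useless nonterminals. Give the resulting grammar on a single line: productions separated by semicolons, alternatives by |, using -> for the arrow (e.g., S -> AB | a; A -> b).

No ε-productions.
After unit-elimination: S -> h | j | Lh | jS; D -> h | Lh; L -> j | Sh.
TERM: introduce A -> h, B -> j and substitute in every rule of length ≥2.
Drop unreachable/unproductive: D.

S -> h | j | BS | LA; A -> h; B -> j; L -> j | SA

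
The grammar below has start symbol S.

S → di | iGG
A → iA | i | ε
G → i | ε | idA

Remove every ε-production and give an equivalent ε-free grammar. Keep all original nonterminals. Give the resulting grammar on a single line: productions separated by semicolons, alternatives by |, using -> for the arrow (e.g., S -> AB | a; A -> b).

Nullable set: {A, G}.
S -> iGG: G, G nullable, giving i | iG | iGG.
Drop A -> ε.
A -> iA: A nullable, giving i | iA.
Drop G -> ε.
G -> idA: A nullable, giving id | idA.
Unchanged (no nullable symbols): S -> di; A -> i; G -> i.

S -> i | di | iG | iGG; A -> i | iA; G -> i | id | idA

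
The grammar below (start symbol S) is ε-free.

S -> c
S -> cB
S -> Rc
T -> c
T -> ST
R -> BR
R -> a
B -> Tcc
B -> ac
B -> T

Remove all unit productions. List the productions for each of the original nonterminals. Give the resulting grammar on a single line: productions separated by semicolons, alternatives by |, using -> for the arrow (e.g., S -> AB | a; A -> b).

Unit productions: B->T.
Unit pairs (A ⇒* B via units): (B,T).
S: inherits non-unit rules of {S} → Rc | c | cB.
B: inherits non-unit rules of {B, T} → ST | Tcc | ac | c.
R: inherits non-unit rules of {R} → BR | a.
T: inherits non-unit rules of {T} → ST | c.

S -> c | Rc | cB; B -> c | ST | ac | Tcc; R -> a | BR; T -> c | ST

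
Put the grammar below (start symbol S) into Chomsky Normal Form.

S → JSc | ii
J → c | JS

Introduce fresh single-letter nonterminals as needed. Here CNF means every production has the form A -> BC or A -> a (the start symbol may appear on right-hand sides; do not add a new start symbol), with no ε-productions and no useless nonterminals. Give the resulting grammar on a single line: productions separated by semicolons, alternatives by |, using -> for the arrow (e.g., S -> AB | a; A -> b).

No ε-productions.
No unit productions to eliminate.
TERM: introduce A -> c, B -> i and substitute in every rule of length ≥2.
BIN: S -> JSA becomes S -> JC, C -> SA.

S -> BB | JC; A -> c; B -> i; C -> SA; J -> c | JS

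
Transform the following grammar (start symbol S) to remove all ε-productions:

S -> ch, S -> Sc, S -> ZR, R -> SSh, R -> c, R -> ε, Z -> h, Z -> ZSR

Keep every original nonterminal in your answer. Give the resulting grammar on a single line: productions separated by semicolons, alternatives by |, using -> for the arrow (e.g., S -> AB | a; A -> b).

Nullable set: {R}.
S -> ZR: R nullable, giving Z | ZR.
Drop R -> ε.
Z -> ZSR: R nullable, giving ZS | ZSR.
Unchanged (no nullable symbols): S -> Sc; S -> ch; R -> SSh; R -> c; Z -> h.

S -> Z | Sc | ZR | ch; R -> c | SSh; Z -> h | ZS | ZSR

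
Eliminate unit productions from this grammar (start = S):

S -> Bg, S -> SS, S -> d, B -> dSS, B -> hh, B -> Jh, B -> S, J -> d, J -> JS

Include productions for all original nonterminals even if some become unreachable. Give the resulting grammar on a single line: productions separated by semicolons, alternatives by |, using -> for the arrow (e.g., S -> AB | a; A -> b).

Unit productions: B->S.
Unit pairs (A ⇒* B via units): (B,S).
S: inherits non-unit rules of {S} → Bg | SS | d.
B: inherits non-unit rules of {B, S} → Bg | Jh | SS | d | dSS | hh.
J: inherits non-unit rules of {J} → JS | d.

S -> d | Bg | SS; B -> d | Bg | Jh | SS | hh | dSS; J -> d | JS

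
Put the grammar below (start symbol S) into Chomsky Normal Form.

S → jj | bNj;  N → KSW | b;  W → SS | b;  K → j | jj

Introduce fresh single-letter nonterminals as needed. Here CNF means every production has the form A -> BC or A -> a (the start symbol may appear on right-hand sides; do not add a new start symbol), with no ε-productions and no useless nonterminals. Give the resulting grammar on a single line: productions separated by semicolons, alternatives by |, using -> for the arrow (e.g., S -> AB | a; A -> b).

S -> AA | BD; A -> j; B -> b; C -> SW; D -> NA; K -> j | AA; N -> b | KC; W -> b | SS

No ε-productions.
No unit productions to eliminate.
TERM: introduce B -> b, A -> j and substitute in every rule of length ≥2.
BIN: N -> KSW becomes N -> KC, C -> SW; S -> BNA becomes S -> BD, D -> NA.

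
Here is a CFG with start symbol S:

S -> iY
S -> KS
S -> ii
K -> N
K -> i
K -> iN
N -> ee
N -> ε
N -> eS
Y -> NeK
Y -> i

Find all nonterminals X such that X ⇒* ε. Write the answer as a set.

Directly nullable (have an ε-rule): {N}.
K is nullable via K -> N (every symbol on the right is already known nullable).
Not nullable: S, Y — each has a terminal in every rule's right-hand side or depends on a non-nullable symbol.

{K, N}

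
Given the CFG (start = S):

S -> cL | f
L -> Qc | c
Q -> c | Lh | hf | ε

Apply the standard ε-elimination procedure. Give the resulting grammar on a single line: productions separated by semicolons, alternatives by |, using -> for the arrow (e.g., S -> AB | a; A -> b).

S -> f | cL; L -> c | Qc; Q -> c | Lh | hf

Nullable set: {Q}.
L -> Qc: Q nullable, giving Qc | c.
Drop Q -> ε.
Unchanged (no nullable symbols): S -> cL; S -> f; L -> c; Q -> Lh; Q -> c; Q -> hf.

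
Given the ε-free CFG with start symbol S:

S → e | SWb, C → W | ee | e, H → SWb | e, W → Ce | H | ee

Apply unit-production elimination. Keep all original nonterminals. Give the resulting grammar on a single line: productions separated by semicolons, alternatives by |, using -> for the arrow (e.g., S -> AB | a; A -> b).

S -> e | SWb; C -> e | Ce | ee | SWb; H -> e | SWb; W -> e | Ce | ee | SWb

Unit productions: C->W, W->H.
Unit pairs (A ⇒* B via units): (C,H), (C,W), (W,H).
S: inherits non-unit rules of {S} → SWb | e.
C: inherits non-unit rules of {C, H, W} → Ce | SWb | e | ee.
H: inherits non-unit rules of {H} → SWb | e.
W: inherits non-unit rules of {H, W} → Ce | SWb | e | ee.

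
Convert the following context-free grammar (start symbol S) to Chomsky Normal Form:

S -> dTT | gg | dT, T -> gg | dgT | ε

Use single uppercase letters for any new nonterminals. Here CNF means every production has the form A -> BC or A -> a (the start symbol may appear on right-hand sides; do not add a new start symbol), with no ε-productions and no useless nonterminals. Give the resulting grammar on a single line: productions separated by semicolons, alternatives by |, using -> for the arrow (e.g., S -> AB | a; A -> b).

Nullable: {T}; after ε-elimination: S -> d | dT | gg | dTT; T -> dg | gg | dgT.
No unit productions to eliminate.
TERM: introduce A -> d, B -> g and substitute in every rule of length ≥2.
BIN: S -> ATT becomes S -> AC, C -> TT; T -> ABT becomes T -> AD, D -> BT.

S -> d | AC | AT | BB; A -> d; B -> g; C -> TT; D -> BT; T -> AB | AD | BB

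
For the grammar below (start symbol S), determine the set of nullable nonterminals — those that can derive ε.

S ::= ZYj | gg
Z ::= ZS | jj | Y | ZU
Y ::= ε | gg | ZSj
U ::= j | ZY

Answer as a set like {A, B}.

Directly nullable (have an ε-rule): {Y}.
Z is nullable via Z -> Y (every symbol on the right is already known nullable).
U is nullable via U -> ZY (every symbol on the right is already known nullable).
Not nullable: S — each has a terminal in every rule's right-hand side or depends on a non-nullable symbol.

{U, Y, Z}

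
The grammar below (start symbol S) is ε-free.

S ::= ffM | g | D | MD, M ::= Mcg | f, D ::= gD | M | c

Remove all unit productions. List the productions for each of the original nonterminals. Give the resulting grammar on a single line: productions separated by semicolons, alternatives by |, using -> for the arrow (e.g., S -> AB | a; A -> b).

S -> c | f | g | MD | gD | Mcg | ffM; D -> c | f | gD | Mcg; M -> f | Mcg

Unit productions: D->M, S->D.
Unit pairs (A ⇒* B via units): (D,M), (S,D), (S,M).
S: inherits non-unit rules of {D, M, S} → MD | Mcg | c | f | ffM | g | gD.
D: inherits non-unit rules of {D, M} → Mcg | c | f | gD.
M: inherits non-unit rules of {M} → Mcg | f.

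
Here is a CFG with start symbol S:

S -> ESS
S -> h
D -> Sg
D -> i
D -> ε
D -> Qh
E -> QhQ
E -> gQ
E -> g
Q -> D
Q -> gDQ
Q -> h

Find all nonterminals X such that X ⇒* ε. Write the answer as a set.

{D, Q}

Directly nullable (have an ε-rule): {D}.
Q is nullable via Q -> D (every symbol on the right is already known nullable).
Not nullable: E, S — each has a terminal in every rule's right-hand side or depends on a non-nullable symbol.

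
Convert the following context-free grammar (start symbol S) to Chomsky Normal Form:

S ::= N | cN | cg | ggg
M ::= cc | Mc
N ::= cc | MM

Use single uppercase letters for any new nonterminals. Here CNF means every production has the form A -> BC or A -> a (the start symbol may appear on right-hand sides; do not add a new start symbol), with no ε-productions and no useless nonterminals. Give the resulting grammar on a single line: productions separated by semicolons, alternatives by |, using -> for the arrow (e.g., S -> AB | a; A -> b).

S -> AA | AB | AN | BC | MM; A -> c; B -> g; C -> BB; M -> AA | MA; N -> AA | MM

No ε-productions.
After unit-elimination: S -> MM | cN | cc | cg | ggg; M -> Mc | cc; N -> MM | cc.
TERM: introduce A -> c, B -> g and substitute in every rule of length ≥2.
BIN: S -> BBB becomes S -> BC, C -> BB.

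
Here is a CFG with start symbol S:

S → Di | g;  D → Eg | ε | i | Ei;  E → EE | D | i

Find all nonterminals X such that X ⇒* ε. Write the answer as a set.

Directly nullable (have an ε-rule): {D}.
E is nullable via E -> D (every symbol on the right is already known nullable).
Not nullable: S — each has a terminal in every rule's right-hand side or depends on a non-nullable symbol.

{D, E}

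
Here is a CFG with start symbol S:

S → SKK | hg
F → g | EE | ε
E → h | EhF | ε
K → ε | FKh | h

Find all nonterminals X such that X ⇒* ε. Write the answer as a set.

{E, F, K}

Directly nullable (have an ε-rule): {E, F, K}.
Not nullable: S — each has a terminal in every rule's right-hand side or depends on a non-nullable symbol.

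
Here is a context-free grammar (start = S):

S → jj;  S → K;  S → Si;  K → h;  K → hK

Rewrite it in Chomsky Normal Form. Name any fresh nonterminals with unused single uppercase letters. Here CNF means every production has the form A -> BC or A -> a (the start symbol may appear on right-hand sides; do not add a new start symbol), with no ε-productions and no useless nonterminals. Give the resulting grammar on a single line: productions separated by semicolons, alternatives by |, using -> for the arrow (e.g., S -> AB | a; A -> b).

S -> h | AK | CC | SB; A -> h; B -> i; C -> j; K -> h | AK

No ε-productions.
After unit-elimination: S -> h | Si | hK | jj; K -> h | hK.
TERM: introduce A -> h, B -> i, C -> j and substitute in every rule of length ≥2.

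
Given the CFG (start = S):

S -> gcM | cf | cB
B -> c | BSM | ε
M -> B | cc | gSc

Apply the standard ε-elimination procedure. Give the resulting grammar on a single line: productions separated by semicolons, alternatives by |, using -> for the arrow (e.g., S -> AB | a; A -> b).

S -> c | cB | cf | gc | gcM; B -> S | c | BS | SM | BSM; M -> B | cc | gSc

Nullable set: {B, M}.
S -> cB: B nullable, giving c | cB.
S -> gcM: M nullable, giving gc | gcM.
Drop B -> ε.
B -> BSM: B, M nullable, giving BS | BSM | S | SM.
M -> B: B nullable, giving B.
Unchanged (no nullable symbols): S -> cf; B -> c; M -> cc; M -> gSc.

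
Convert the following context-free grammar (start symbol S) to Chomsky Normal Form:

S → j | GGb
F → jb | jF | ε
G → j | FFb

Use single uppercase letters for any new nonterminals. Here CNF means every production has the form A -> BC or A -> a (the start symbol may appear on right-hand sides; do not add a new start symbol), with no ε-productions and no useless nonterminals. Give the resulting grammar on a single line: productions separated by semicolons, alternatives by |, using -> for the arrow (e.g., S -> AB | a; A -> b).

S -> j | GD; A -> j; B -> b; C -> FB; D -> GB; F -> j | AB | AF; G -> b | j | FB | FC

Nullable: {F}; after ε-elimination: S -> j | GGb; F -> j | jF | jb; G -> b | j | Fb | FFb.
No unit productions to eliminate.
TERM: introduce B -> b, A -> j and substitute in every rule of length ≥2.
BIN: G -> FFB becomes G -> FC, C -> FB; S -> GGB becomes S -> GD, D -> GB.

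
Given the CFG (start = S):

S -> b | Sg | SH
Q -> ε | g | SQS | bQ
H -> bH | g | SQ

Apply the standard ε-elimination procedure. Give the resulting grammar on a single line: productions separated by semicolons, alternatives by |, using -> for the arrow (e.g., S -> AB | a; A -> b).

S -> b | SH | Sg; H -> S | g | SQ | bH; Q -> b | g | SS | bQ | SQS

Nullable set: {Q}.
H -> SQ: Q nullable, giving S | SQ.
Drop Q -> ε.
Q -> SQS: Q nullable, giving SQS | SS.
Q -> bQ: Q nullable, giving b | bQ.
Unchanged (no nullable symbols): S -> SH; S -> Sg; S -> b; H -> bH; H -> g; Q -> g.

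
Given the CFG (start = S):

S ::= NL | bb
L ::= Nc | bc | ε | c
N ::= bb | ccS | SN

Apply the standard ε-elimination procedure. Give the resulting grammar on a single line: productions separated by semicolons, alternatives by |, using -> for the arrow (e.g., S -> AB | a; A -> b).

S -> N | NL | bb; L -> c | Nc | bc; N -> SN | bb | ccS

Nullable set: {L}.
S -> NL: L nullable, giving N | NL.
Drop L -> ε.
Unchanged (no nullable symbols): S -> bb; L -> Nc; L -> bc; L -> c; N -> SN; N -> bb; N -> ccS.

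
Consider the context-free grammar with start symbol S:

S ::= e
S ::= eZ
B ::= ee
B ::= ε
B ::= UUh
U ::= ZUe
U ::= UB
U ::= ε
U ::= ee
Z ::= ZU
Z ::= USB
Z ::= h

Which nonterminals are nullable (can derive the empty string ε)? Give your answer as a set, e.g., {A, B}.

Directly nullable (have an ε-rule): {B, U}.
Not nullable: S, Z — each has a terminal in every rule's right-hand side or depends on a non-nullable symbol.

{B, U}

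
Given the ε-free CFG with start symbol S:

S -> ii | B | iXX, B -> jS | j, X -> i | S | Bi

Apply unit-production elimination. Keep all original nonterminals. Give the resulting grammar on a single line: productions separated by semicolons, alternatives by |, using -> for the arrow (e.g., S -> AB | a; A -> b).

Unit productions: S->B, X->S.
Unit pairs (A ⇒* B via units): (S,B), (X,B), (X,S).
S: inherits non-unit rules of {B, S} → iXX | ii | j | jS.
B: inherits non-unit rules of {B} → j | jS.
X: inherits non-unit rules of {B, S, X} → Bi | i | iXX | ii | j | jS.

S -> j | ii | jS | iXX; B -> j | jS; X -> i | j | Bi | ii | jS | iXX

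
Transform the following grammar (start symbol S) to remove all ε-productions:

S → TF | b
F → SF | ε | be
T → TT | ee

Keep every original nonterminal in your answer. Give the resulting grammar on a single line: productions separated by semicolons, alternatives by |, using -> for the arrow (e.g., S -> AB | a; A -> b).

Nullable set: {F}.
S -> TF: F nullable, giving T | TF.
Drop F -> ε.
F -> SF: F nullable, giving S | SF.
Unchanged (no nullable symbols): S -> b; F -> be; T -> TT; T -> ee.

S -> T | b | TF; F -> S | SF | be; T -> TT | ee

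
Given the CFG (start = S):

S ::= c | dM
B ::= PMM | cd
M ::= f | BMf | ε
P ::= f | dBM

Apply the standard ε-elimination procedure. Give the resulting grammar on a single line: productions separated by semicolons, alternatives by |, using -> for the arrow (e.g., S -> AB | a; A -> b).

Nullable set: {M}.
S -> dM: M nullable, giving d | dM.
B -> PMM: M, M nullable, giving P | PM | PMM.
Drop M -> ε.
M -> BMf: M nullable, giving BMf | Bf.
P -> dBM: M nullable, giving dB | dBM.
Unchanged (no nullable symbols): S -> c; B -> cd; M -> f; P -> f.

S -> c | d | dM; B -> P | PM | cd | PMM; M -> f | Bf | BMf; P -> f | dB | dBM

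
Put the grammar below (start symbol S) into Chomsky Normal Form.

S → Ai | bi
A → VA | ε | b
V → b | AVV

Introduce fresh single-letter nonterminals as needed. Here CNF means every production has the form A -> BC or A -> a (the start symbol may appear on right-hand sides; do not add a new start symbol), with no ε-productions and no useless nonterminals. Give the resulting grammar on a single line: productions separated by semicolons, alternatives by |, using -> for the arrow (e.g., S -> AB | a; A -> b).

Nullable: {A}; after ε-elimination: S -> i | Ai | bi; A -> V | b | VA; V -> b | VV | AVV.
After unit-elimination: S -> i | Ai | bi; A -> b | VA | VV | AVV; V -> b | VV | AVV.
TERM: introduce C -> b, B -> i and substitute in every rule of length ≥2.
BIN: A -> AVV becomes A -> AD, D -> VV; V -> AVV becomes V -> AE, E -> VV.

S -> i | AB | CB; A -> b | AD | VA | VV; B -> i; C -> b; D -> VV; E -> VV; V -> b | AE | VV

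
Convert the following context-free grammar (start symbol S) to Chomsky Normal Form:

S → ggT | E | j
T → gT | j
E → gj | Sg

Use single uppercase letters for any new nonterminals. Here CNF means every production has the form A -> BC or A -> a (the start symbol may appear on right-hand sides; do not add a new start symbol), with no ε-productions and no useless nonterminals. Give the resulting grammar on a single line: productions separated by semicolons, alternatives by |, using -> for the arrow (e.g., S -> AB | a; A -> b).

S -> j | AB | AC | SA; A -> g; B -> j; C -> AT; T -> j | AT

No ε-productions.
After unit-elimination: S -> j | Sg | gj | ggT; E -> Sg | gj; T -> j | gT.
TERM: introduce A -> g, B -> j and substitute in every rule of length ≥2.
BIN: S -> AAT becomes S -> AC, C -> AT.
Drop unreachable/unproductive: E.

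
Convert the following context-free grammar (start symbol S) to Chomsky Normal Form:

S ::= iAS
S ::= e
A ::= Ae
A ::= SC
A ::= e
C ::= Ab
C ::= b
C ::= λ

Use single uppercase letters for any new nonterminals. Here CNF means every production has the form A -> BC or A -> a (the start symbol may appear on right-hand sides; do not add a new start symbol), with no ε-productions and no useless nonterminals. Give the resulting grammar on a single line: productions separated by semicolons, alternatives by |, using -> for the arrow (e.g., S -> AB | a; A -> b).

Nullable: {C}; after ε-elimination: S -> e | iAS; A -> S | e | Ae | SC; C -> b | Ab.
After unit-elimination: S -> e | iAS; A -> e | Ae | SC | iAS; C -> b | Ab.
TERM: introduce E -> b, B -> e, D -> i and substitute in every rule of length ≥2.
BIN: A -> DAS becomes A -> DF, F -> AS; S -> DAS becomes S -> DG, G -> AS.

S -> e | DG; A -> e | AB | DF | SC; B -> e; C -> b | AE; D -> i; E -> b; F -> AS; G -> AS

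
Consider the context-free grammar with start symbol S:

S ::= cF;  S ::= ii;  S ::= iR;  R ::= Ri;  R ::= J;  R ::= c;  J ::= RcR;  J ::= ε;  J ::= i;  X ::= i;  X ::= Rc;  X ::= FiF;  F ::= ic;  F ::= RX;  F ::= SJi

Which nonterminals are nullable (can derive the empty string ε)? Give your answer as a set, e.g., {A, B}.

Directly nullable (have an ε-rule): {J}.
R is nullable via R -> J (every symbol on the right is already known nullable).
Not nullable: F, S, X — each has a terminal in every rule's right-hand side or depends on a non-nullable symbol.

{J, R}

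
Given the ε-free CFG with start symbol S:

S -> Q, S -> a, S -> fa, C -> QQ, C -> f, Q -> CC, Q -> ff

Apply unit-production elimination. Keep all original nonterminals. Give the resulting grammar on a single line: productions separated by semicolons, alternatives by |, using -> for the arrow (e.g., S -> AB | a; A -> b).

Unit productions: S->Q.
Unit pairs (A ⇒* B via units): (S,Q).
S: inherits non-unit rules of {Q, S} → CC | a | fa | ff.
C: inherits non-unit rules of {C} → QQ | f.
Q: inherits non-unit rules of {Q} → CC | ff.

S -> a | CC | fa | ff; C -> f | QQ; Q -> CC | ff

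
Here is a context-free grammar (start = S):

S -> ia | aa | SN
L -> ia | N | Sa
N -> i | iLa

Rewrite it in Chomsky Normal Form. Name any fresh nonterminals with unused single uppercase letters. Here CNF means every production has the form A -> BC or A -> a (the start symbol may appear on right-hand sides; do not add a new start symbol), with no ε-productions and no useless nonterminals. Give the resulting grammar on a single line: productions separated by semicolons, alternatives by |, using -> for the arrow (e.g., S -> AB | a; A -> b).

S -> AA | BA | SN; A -> a; B -> i; C -> LA; D -> LA; L -> i | BA | BC | SA; N -> i | BD

No ε-productions.
After unit-elimination: S -> SN | aa | ia; L -> i | Sa | ia | iLa; N -> i | iLa.
TERM: introduce A -> a, B -> i and substitute in every rule of length ≥2.
BIN: L -> BLA becomes L -> BC, C -> LA; N -> BLA becomes N -> BD, D -> LA.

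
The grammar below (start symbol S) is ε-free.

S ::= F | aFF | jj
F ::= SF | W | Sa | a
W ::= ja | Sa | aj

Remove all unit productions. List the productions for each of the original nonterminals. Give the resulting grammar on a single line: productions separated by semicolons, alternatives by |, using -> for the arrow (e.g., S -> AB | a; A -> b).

S -> a | SF | Sa | aj | ja | jj | aFF; F -> a | SF | Sa | aj | ja; W -> Sa | aj | ja

Unit productions: F->W, S->F.
Unit pairs (A ⇒* B via units): (F,W), (S,F), (S,W).
S: inherits non-unit rules of {F, S, W} → SF | Sa | a | aFF | aj | ja | jj.
F: inherits non-unit rules of {F, W} → SF | Sa | a | aj | ja.
W: inherits non-unit rules of {W} → Sa | aj | ja.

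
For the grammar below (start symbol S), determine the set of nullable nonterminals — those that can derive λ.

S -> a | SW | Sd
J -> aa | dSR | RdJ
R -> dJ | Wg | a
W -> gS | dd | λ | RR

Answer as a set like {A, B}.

{W}

Directly nullable (have an ε-rule): {W}.
Not nullable: J, R, S — each has a terminal in every rule's right-hand side or depends on a non-nullable symbol.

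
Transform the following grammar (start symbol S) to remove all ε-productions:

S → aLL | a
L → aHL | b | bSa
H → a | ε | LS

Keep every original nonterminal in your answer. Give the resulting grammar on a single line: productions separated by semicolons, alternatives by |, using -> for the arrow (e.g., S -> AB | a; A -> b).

S -> a | aLL; H -> a | LS; L -> b | aL | aHL | bSa

Nullable set: {H}.
Drop H -> ε.
L -> aHL: H nullable, giving aHL | aL.
Unchanged (no nullable symbols): S -> a; S -> aLL; H -> LS; H -> a; L -> b; L -> bSa.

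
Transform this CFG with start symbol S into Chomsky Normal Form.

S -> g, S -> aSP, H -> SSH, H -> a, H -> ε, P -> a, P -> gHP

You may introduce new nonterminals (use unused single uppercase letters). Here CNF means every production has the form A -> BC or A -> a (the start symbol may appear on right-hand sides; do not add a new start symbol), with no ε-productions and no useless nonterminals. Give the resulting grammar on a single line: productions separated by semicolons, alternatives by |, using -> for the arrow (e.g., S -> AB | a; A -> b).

Nullable: {H}; after ε-elimination: S -> g | aSP; H -> a | SS | SSH; P -> a | gP | gHP.
No unit productions to eliminate.
TERM: introduce B -> a, A -> g and substitute in every rule of length ≥2.
BIN: H -> SSH becomes H -> SC, C -> SH; P -> AHP becomes P -> AD, D -> HP; S -> BSP becomes S -> BE, E -> SP.

S -> g | BE; A -> g; B -> a; C -> SH; D -> HP; E -> SP; H -> a | SC | SS; P -> a | AD | AP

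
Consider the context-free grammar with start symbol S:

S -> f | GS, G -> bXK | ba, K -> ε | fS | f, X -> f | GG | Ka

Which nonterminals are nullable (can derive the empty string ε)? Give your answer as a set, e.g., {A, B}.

{K}

Directly nullable (have an ε-rule): {K}.
Not nullable: G, S, X — each has a terminal in every rule's right-hand side or depends on a non-nullable symbol.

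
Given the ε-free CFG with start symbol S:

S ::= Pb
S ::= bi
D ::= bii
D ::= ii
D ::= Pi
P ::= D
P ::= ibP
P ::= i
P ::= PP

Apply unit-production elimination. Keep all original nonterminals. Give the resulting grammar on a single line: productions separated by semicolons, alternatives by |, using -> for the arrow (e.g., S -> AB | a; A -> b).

Unit productions: P->D.
Unit pairs (A ⇒* B via units): (P,D).
S: inherits non-unit rules of {S} → Pb | bi.
D: inherits non-unit rules of {D} → Pi | bii | ii.
P: inherits non-unit rules of {D, P} → PP | Pi | bii | i | ibP | ii.

S -> Pb | bi; D -> Pi | ii | bii; P -> i | PP | Pi | ii | bii | ibP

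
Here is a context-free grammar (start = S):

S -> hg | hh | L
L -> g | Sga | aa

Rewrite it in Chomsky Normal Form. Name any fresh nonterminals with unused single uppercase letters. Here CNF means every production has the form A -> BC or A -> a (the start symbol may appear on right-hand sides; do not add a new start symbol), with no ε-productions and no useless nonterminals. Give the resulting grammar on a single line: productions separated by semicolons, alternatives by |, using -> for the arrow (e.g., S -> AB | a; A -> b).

S -> g | BB | CA | CC | SE; A -> g; B -> a; C -> h; E -> AB

No ε-productions.
After unit-elimination: S -> g | aa | hg | hh | Sga; L -> g | aa | Sga.
TERM: introduce B -> a, A -> g, C -> h and substitute in every rule of length ≥2.
BIN: L -> SAB becomes L -> SD, D -> AB; S -> SAB becomes S -> SE, E -> AB.
Drop unreachable/unproductive: L.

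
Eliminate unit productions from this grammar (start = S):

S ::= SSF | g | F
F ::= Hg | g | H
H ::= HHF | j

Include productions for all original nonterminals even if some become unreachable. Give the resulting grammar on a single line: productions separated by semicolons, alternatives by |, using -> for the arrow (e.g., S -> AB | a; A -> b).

Unit productions: F->H, S->F.
Unit pairs (A ⇒* B via units): (F,H), (S,F), (S,H).
S: inherits non-unit rules of {F, H, S} → HHF | Hg | SSF | g | j.
F: inherits non-unit rules of {F, H} → HHF | Hg | g | j.
H: inherits non-unit rules of {H} → HHF | j.

S -> g | j | Hg | HHF | SSF; F -> g | j | Hg | HHF; H -> j | HHF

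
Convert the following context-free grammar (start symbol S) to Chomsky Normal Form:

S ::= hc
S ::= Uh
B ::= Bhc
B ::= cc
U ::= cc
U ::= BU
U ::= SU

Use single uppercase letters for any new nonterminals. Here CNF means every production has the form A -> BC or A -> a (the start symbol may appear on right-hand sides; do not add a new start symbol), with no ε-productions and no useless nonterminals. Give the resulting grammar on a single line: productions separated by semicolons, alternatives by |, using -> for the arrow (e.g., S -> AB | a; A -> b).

No ε-productions.
No unit productions to eliminate.
TERM: introduce C -> c, A -> h and substitute in every rule of length ≥2.
BIN: B -> BAC becomes B -> BD, D -> AC.

S -> AC | UA; A -> h; B -> BD | CC; C -> c; D -> AC; U -> BU | CC | SU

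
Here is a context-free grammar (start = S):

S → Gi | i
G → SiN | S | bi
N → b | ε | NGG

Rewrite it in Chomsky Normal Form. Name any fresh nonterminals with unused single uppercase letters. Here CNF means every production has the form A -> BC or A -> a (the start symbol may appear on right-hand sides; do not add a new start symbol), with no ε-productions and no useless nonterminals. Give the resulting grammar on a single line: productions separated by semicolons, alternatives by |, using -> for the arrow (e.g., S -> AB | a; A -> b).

S -> i | GA; A -> i; B -> b; C -> AN; D -> GG; G -> i | BA | GA | SA | SC; N -> b | GG | ND

Nullable: {N}; after ε-elimination: S -> i | Gi; G -> S | Si | bi | SiN; N -> b | GG | NGG.
After unit-elimination: S -> i | Gi; G -> i | Gi | Si | bi | SiN; N -> b | GG | NGG.
TERM: introduce B -> b, A -> i and substitute in every rule of length ≥2.
BIN: G -> SAN becomes G -> SC, C -> AN; N -> NGG becomes N -> ND, D -> GG.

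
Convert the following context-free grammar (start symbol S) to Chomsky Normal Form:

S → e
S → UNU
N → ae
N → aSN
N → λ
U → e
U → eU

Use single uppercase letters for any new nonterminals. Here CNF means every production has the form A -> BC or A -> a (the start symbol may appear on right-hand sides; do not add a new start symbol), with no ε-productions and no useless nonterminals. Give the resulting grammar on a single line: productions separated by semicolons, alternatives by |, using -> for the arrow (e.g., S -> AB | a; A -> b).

Nullable: {N}; after ε-elimination: S -> e | UU | UNU; N -> aS | ae | aSN; U -> e | eU.
No unit productions to eliminate.
TERM: introduce A -> a, B -> e and substitute in every rule of length ≥2.
BIN: N -> ASN becomes N -> AC, C -> SN; S -> UNU becomes S -> UD, D -> NU.

S -> e | UD | UU; A -> a; B -> e; C -> SN; D -> NU; N -> AB | AC | AS; U -> e | BU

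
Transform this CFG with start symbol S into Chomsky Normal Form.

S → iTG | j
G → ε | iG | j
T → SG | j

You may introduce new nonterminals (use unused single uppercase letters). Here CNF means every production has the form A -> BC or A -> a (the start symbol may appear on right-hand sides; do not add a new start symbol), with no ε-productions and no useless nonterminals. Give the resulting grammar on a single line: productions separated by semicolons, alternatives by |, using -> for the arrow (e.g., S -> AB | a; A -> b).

S -> j | AB | AT; A -> i; B -> TG; C -> TG; G -> i | j | AG; T -> j | AC | AT | SG

Nullable: {G}; after ε-elimination: S -> j | iT | iTG; G -> i | j | iG; T -> S | j | SG.
After unit-elimination: S -> j | iT | iTG; G -> i | j | iG; T -> j | SG | iT | iTG.
TERM: introduce A -> i and substitute in every rule of length ≥2.
BIN: S -> ATG becomes S -> AB, B -> TG; T -> ATG becomes T -> AC, C -> TG.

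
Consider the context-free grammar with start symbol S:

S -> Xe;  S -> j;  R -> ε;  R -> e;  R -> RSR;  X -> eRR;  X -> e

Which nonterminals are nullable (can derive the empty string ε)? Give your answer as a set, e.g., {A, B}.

Directly nullable (have an ε-rule): {R}.
Not nullable: S, X — each has a terminal in every rule's right-hand side or depends on a non-nullable symbol.

{R}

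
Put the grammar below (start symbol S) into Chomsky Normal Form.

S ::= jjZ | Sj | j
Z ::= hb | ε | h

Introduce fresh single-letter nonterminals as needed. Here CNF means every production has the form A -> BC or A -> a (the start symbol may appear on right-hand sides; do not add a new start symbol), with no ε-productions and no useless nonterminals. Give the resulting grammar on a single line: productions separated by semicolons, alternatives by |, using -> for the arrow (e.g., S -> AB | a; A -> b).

Nullable: {Z}; after ε-elimination: S -> j | Sj | jj | jjZ; Z -> h | hb.
No unit productions to eliminate.
TERM: introduce C -> b, B -> h, A -> j and substitute in every rule of length ≥2.
BIN: S -> AAZ becomes S -> AD, D -> AZ.

S -> j | AA | AD | SA; A -> j; B -> h; C -> b; D -> AZ; Z -> h | BC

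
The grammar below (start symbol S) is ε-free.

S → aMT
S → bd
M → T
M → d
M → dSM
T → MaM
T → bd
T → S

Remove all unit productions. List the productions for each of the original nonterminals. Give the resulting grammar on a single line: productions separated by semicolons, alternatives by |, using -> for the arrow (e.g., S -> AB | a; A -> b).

Unit productions: M->T, T->S.
Unit pairs (A ⇒* B via units): (M,S), (M,T), (T,S).
S: inherits non-unit rules of {S} → aMT | bd.
M: inherits non-unit rules of {M, S, T} → MaM | aMT | bd | d | dSM.
T: inherits non-unit rules of {S, T} → MaM | aMT | bd.

S -> bd | aMT; M -> d | bd | MaM | aMT | dSM; T -> bd | MaM | aMT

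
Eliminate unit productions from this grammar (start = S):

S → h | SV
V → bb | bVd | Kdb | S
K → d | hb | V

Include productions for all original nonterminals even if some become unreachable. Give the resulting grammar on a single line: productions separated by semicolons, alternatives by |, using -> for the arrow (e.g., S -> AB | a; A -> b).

S -> h | SV; K -> d | h | SV | bb | hb | Kdb | bVd; V -> h | SV | bb | Kdb | bVd

Unit productions: K->V, V->S.
Unit pairs (A ⇒* B via units): (K,S), (K,V), (V,S).
S: inherits non-unit rules of {S} → SV | h.
K: inherits non-unit rules of {K, S, V} → Kdb | SV | bVd | bb | d | h | hb.
V: inherits non-unit rules of {S, V} → Kdb | SV | bVd | bb | h.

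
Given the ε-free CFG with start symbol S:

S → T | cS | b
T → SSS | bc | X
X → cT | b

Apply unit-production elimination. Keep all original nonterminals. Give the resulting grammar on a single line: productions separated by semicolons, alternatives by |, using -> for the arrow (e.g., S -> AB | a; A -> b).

S -> b | bc | cS | cT | SSS; T -> b | bc | cT | SSS; X -> b | cT

Unit productions: S->T, T->X.
Unit pairs (A ⇒* B via units): (S,T), (S,X), (T,X).
S: inherits non-unit rules of {S, T, X} → SSS | b | bc | cS | cT.
T: inherits non-unit rules of {T, X} → SSS | b | bc | cT.
X: inherits non-unit rules of {X} → b | cT.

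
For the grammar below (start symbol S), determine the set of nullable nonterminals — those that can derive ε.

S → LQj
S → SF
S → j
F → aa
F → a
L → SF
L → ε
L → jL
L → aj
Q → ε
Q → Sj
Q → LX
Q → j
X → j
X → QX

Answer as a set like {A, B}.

{L, Q}

Directly nullable (have an ε-rule): {L, Q}.
Not nullable: F, S, X — each has a terminal in every rule's right-hand side or depends on a non-nullable symbol.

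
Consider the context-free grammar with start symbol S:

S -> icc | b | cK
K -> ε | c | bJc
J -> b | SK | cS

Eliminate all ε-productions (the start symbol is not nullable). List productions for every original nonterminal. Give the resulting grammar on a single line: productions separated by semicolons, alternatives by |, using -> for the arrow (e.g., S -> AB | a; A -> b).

Nullable set: {K}.
S -> cK: K nullable, giving c | cK.
J -> SK: K nullable, giving S | SK.
Drop K -> ε.
Unchanged (no nullable symbols): S -> b; S -> icc; J -> b; J -> cS; K -> bJc; K -> c.

S -> b | c | cK | icc; J -> S | b | SK | cS; K -> c | bJc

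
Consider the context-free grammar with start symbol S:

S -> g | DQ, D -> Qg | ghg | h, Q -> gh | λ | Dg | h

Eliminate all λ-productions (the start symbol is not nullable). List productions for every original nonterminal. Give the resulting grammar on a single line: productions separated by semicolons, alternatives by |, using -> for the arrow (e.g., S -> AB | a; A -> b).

Nullable set: {Q}.
S -> DQ: Q nullable, giving D | DQ.
D -> Qg: Q nullable, giving Qg | g.
Drop Q -> λ.
Unchanged (no nullable symbols): S -> g; D -> ghg; D -> h; Q -> Dg; Q -> gh; Q -> h.

S -> D | g | DQ; D -> g | h | Qg | ghg; Q -> h | Dg | gh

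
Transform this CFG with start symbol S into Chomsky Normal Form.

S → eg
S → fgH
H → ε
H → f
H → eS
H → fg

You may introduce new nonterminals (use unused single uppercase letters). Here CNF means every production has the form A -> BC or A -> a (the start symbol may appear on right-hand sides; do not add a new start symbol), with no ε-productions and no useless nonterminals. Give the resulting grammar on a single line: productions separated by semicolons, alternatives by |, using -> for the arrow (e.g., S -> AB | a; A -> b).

S -> AC | BC | BD; A -> e; B -> f; C -> g; D -> CH; H -> f | AS | BC

Nullable: {H}; after ε-elimination: S -> eg | fg | fgH; H -> f | eS | fg.
No unit productions to eliminate.
TERM: introduce A -> e, B -> f, C -> g and substitute in every rule of length ≥2.
BIN: S -> BCH becomes S -> BD, D -> CH.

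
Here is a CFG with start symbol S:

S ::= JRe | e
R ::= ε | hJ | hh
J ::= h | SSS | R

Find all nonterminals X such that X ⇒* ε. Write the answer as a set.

{J, R}

Directly nullable (have an ε-rule): {R}.
J is nullable via J -> R (every symbol on the right is already known nullable).
Not nullable: S — each has a terminal in every rule's right-hand side or depends on a non-nullable symbol.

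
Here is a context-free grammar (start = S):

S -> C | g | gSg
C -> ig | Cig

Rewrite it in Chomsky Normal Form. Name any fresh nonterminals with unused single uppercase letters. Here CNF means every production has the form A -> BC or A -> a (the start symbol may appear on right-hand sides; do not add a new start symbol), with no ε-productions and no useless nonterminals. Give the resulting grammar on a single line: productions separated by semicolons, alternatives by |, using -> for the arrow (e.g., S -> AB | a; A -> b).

No ε-productions.
After unit-elimination: S -> g | ig | Cig | gSg; C -> ig | Cig.
TERM: introduce B -> g, A -> i and substitute in every rule of length ≥2.
BIN: C -> CAB becomes C -> CD, D -> AB; S -> BSB becomes S -> BE, E -> SB; S -> CAB becomes S -> CF, F -> AB.

S -> g | AB | BE | CF; A -> i; B -> g; C -> AB | CD; D -> AB; E -> SB; F -> AB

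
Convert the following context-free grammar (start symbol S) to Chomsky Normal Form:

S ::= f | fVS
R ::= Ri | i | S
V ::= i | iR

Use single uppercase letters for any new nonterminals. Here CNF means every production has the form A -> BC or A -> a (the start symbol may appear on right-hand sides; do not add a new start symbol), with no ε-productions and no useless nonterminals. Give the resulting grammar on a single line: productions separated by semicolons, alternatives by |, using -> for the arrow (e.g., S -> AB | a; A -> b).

No ε-productions.
After unit-elimination: S -> f | fVS; R -> f | i | Ri | fVS; V -> i | iR.
TERM: introduce B -> f, A -> i and substitute in every rule of length ≥2.
BIN: R -> BVS becomes R -> BC, C -> VS; S -> BVS becomes S -> BD, D -> VS.

S -> f | BD; A -> i; B -> f; C -> VS; D -> VS; R -> f | i | BC | RA; V -> i | AR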